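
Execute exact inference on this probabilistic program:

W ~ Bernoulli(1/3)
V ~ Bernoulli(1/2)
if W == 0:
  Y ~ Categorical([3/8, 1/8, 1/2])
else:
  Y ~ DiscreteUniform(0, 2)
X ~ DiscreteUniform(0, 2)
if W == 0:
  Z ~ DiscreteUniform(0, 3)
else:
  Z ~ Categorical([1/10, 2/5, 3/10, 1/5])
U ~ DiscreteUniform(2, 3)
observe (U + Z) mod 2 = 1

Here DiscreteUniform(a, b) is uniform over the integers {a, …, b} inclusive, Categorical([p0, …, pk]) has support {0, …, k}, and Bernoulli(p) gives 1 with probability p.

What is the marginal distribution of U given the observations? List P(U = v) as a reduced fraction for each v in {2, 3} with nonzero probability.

Enumerate traces; 144 have nonzero weight after conditioning:
  (W=0, V=0, Y=0, X=0, Z=0, U=3) weight 1/192
  (W=0, V=0, Y=0, X=0, Z=1, U=2) weight 1/192
  (W=0, V=0, Y=0, X=0, Z=2, U=3) weight 1/192
  (W=0, V=0, Y=0, X=0, Z=3, U=2) weight 1/192
  (W=0, V=0, Y=0, X=1, Z=0, U=3) weight 1/192
  (W=0, V=0, Y=0, X=1, Z=1, U=2) weight 1/192
  (W=0, V=0, Y=0, X=1, Z=2, U=3) weight 1/192
  (W=0, V=0, Y=0, X=1, Z=3, U=2) weight 1/192
  … 136 more
Group by U:
  weight(U=2) = 4/15
  weight(U=3) = 7/30
Total weight = 4/15 + 7/30 = 1/2
P(U=2 | obs) = 4/15 / 1/2 = 8/15
P(U=3 | obs) = 7/30 / 1/2 = 7/15

P(U=2) = 8/15, P(U=3) = 7/15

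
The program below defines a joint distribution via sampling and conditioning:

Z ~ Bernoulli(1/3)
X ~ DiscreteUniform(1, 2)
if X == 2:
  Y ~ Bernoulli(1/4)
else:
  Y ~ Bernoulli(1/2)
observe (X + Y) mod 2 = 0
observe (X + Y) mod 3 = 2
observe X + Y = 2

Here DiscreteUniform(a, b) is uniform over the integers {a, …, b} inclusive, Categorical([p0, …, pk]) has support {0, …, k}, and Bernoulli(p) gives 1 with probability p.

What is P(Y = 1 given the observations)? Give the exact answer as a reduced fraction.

Enumerate traces; 4 have nonzero weight after conditioning:
  (Z=0, X=1, Y=1) weight 1/6
  (Z=0, X=2, Y=0) weight 1/4
  (Z=1, X=1, Y=1) weight 1/12
  (Z=1, X=2, Y=0) weight 1/8
Group by Y:
  weight(Y=0) = 3/8
  weight(Y=1) = 1/4
Total weight = 3/8 + 1/4 = 5/8
P(Y=0 | obs) = 3/8 / 5/8 = 3/5
P(Y=1 | obs) = 1/4 / 5/8 = 2/5

P(Y = 1 | obs) = 2/5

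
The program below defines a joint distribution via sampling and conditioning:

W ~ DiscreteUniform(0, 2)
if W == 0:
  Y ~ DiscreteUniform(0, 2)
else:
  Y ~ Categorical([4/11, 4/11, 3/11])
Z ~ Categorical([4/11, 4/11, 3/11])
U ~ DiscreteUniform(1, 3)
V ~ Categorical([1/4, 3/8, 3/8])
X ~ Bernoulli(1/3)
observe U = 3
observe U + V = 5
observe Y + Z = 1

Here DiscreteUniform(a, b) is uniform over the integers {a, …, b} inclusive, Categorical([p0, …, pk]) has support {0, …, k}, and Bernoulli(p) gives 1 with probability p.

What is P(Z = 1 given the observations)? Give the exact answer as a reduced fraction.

P(Z = 1 | obs) = 1/2

Enumerate traces; 12 have nonzero weight after conditioning:
  (W=0, Y=0, Z=1, U=3, V=2, X=0) weight 1/297
  (W=0, Y=0, Z=1, U=3, V=2, X=1) weight 1/594
  (W=0, Y=1, Z=0, U=3, V=2, X=0) weight 1/297
  (W=0, Y=1, Z=0, U=3, V=2, X=1) weight 1/594
  (W=1, Y=0, Z=1, U=3, V=2, X=0) weight 4/1089
  (W=1, Y=0, Z=1, U=3, V=2, X=1) weight 2/1089
  (W=1, Y=1, Z=0, U=3, V=2, X=0) weight 4/1089
  (W=1, Y=1, Z=0, U=3, V=2, X=1) weight 2/1089
  … 4 more
Group by Z:
  weight(Z=0) = 35/2178
  weight(Z=1) = 35/2178
Total weight = 35/2178 + 35/2178 = 35/1089
P(Z=0 | obs) = 35/2178 / 35/1089 = 1/2
P(Z=1 | obs) = 35/2178 / 35/1089 = 1/2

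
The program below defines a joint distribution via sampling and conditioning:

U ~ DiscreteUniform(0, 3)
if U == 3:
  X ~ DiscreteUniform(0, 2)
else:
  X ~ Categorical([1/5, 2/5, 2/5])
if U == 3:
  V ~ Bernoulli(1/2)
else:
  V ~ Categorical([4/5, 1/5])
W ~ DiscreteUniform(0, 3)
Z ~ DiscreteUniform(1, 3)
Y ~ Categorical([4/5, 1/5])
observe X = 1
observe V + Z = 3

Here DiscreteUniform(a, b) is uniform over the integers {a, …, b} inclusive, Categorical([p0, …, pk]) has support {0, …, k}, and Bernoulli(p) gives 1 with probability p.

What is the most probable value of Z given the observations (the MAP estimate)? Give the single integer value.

argmax_v P(Z = v | obs) = 3

Enumerate traces; 64 have nonzero weight after conditioning:
  (U=0, X=1, V=0, W=0, Z=3, Y=0) weight 2/375
  (U=0, X=1, V=0, W=0, Z=3, Y=1) weight 1/750
  (U=0, X=1, V=0, W=1, Z=3, Y=0) weight 2/375
  (U=0, X=1, V=0, W=1, Z=3, Y=1) weight 1/750
  (U=0, X=1, V=0, W=2, Z=3, Y=0) weight 2/375
  (U=0, X=1, V=0, W=2, Z=3, Y=1) weight 1/750
  (U=0, X=1, V=0, W=3, Z=3, Y=0) weight 2/375
  (U=0, X=1, V=0, W=3, Z=3, Y=1) weight 1/750
  (U=0, X=1, V=1, W=0, Z=2, Y=0) weight 1/750
  … 55 more
Group by Z:
  weight(Z=2) = 61/1800
  weight(Z=3) = 169/1800
Total weight = 61/1800 + 169/1800 = 23/180
P(Z=2 | obs) = 61/1800 / 23/180 = 61/230
P(Z=3 | obs) = 169/1800 / 23/180 = 169/230
argmax = 3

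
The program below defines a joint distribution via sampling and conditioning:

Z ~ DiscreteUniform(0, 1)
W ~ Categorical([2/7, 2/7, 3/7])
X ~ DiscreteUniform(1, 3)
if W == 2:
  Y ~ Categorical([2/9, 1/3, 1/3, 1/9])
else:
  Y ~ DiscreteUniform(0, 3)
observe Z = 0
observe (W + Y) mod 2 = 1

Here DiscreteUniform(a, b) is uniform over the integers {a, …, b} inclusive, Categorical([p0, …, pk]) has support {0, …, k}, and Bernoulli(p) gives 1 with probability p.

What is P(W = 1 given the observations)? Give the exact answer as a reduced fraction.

Enumerate traces; 18 have nonzero weight after conditioning:
  (Z=0, W=0, X=1, Y=1) weight 1/84
  (Z=0, W=0, X=1, Y=3) weight 1/84
  (Z=0, W=0, X=2, Y=1) weight 1/84
  (Z=0, W=0, X=2, Y=3) weight 1/84
  (Z=0, W=0, X=3, Y=1) weight 1/84
  (Z=0, W=0, X=3, Y=3) weight 1/84
  (Z=0, W=1, X=1, Y=0) weight 1/84
  (Z=0, W=1, X=1, Y=2) weight 1/84
  (Z=0, W=2, X=1, Y=1) weight 1/42
  … 9 more
Group by W:
  weight(W=0) = 1/14
  weight(W=1) = 1/14
  weight(W=2) = 2/21
Total weight = 1/14 + 1/14 + 2/21 = 5/21
P(W=0 | obs) = 1/14 / 5/21 = 3/10
P(W=1 | obs) = 1/14 / 5/21 = 3/10
P(W=2 | obs) = 2/21 / 5/21 = 2/5

P(W = 1 | obs) = 3/10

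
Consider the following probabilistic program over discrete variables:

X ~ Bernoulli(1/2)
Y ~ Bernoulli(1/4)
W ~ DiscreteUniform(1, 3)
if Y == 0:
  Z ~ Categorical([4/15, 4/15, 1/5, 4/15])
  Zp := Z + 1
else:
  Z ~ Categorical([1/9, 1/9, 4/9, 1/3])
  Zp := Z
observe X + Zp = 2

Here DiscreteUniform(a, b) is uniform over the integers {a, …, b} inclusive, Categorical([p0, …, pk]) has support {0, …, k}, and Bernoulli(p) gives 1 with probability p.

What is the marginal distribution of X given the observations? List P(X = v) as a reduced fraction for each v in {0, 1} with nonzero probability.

P(X=0) = 56/97, P(X=1) = 41/97

Enumerate traces; 12 have nonzero weight after conditioning:
  (X=0, Y=0, W=1, Z=1) weight 1/30
  (X=0, Y=0, W=2, Z=1) weight 1/30
  (X=0, Y=0, W=3, Z=1) weight 1/30
  (X=0, Y=1, W=1, Z=2) weight 1/54
  (X=0, Y=1, W=2, Z=2) weight 1/54
  (X=0, Y=1, W=3, Z=2) weight 1/54
  (X=1, Y=0, W=1, Z=0) weight 1/30
  (X=1, Y=0, W=2, Z=0) weight 1/30
  … 4 more
Group by X:
  weight(X=0) = 7/45
  weight(X=1) = 41/360
Total weight = 7/45 + 41/360 = 97/360
P(X=0 | obs) = 7/45 / 97/360 = 56/97
P(X=1 | obs) = 41/360 / 97/360 = 41/97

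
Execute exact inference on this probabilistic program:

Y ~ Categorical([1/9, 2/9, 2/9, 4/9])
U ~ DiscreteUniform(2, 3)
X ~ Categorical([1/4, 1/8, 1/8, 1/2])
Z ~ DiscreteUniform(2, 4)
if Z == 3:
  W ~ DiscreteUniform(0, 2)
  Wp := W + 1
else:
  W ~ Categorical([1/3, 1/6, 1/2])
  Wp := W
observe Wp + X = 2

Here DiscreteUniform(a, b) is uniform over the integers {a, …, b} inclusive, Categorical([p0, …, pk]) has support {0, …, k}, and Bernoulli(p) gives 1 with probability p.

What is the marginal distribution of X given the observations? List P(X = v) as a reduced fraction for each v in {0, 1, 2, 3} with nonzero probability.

Enumerate traces; 64 have nonzero weight after conditioning:
  (Y=0, U=2, X=0, Z=2, W=2) weight 1/432
  (Y=0, U=2, X=0, Z=3, W=1) weight 1/648
  (Y=0, U=2, X=0, Z=4, W=2) weight 1/432
  (Y=0, U=2, X=1, Z=2, W=1) weight 1/2592
  (Y=0, U=2, X=1, Z=3, W=0) weight 1/1296
  (Y=0, U=2, X=1, Z=4, W=1) weight 1/2592
  (Y=0, U=2, X=2, Z=2, W=0) weight 1/1296
  (Y=0, U=2, X=2, Z=4, W=0) weight 1/1296
  … 56 more
Group by X:
  weight(X=0) = 1/9
  weight(X=1) = 1/36
  weight(X=2) = 1/36
Total weight = 1/9 + 1/36 + 1/36 = 1/6
P(X=0 | obs) = 1/9 / 1/6 = 2/3
P(X=1 | obs) = 1/36 / 1/6 = 1/6
P(X=2 | obs) = 1/36 / 1/6 = 1/6

P(X=0) = 2/3, P(X=1) = 1/6, P(X=2) = 1/6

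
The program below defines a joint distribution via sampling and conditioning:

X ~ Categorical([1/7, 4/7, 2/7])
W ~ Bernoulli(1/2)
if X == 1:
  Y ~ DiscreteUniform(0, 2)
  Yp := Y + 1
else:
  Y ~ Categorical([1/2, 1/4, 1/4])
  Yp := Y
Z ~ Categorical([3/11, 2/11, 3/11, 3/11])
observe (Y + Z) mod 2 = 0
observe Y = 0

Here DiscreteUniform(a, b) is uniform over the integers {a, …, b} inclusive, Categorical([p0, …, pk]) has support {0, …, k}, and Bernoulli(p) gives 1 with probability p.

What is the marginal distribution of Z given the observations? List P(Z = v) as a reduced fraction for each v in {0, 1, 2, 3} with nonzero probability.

P(Z=0) = 1/2, P(Z=2) = 1/2

Enumerate traces; 12 have nonzero weight after conditioning:
  (X=0, W=0, Y=0, Z=0) weight 3/308
  (X=0, W=0, Y=0, Z=2) weight 3/308
  (X=0, W=1, Y=0, Z=0) weight 3/308
  (X=0, W=1, Y=0, Z=2) weight 3/308
  (X=1, W=0, Y=0, Z=0) weight 2/77
  (X=1, W=0, Y=0, Z=2) weight 2/77
  (X=1, W=1, Y=0, Z=0) weight 2/77
  (X=1, W=1, Y=0, Z=2) weight 2/77
  … 4 more
Group by Z:
  weight(Z=0) = 17/154
  weight(Z=2) = 17/154
Total weight = 17/154 + 17/154 = 17/77
P(Z=0 | obs) = 17/154 / 17/77 = 1/2
P(Z=2 | obs) = 17/154 / 17/77 = 1/2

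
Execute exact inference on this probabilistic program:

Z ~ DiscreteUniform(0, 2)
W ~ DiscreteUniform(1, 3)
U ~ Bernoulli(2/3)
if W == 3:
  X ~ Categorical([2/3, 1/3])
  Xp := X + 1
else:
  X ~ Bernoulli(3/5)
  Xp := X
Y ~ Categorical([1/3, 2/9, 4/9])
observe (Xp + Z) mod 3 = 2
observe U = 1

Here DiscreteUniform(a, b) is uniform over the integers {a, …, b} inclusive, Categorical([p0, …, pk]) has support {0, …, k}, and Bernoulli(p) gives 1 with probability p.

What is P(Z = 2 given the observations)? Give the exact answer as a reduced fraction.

P(Z = 2 | obs) = 4/15

Enumerate traces; 18 have nonzero weight after conditioning:
  (Z=0, W=3, U=1, X=1, Y=0) weight 2/243
  (Z=0, W=3, U=1, X=1, Y=1) weight 4/729
  (Z=0, W=3, U=1, X=1, Y=2) weight 8/729
  (Z=1, W=1, U=1, X=1, Y=0) weight 2/135
  (Z=1, W=1, U=1, X=1, Y=1) weight 4/405
  (Z=1, W=1, U=1, X=1, Y=2) weight 8/405
  (Z=1, W=2, U=1, X=1, Y=0) weight 2/135
  (Z=1, W=2, U=1, X=1, Y=1) weight 4/405
  (Z=2, W=1, U=1, X=0, Y=0) weight 4/405
  … 9 more
Group by Z:
  weight(Z=0) = 2/81
  weight(Z=1) = 56/405
  weight(Z=2) = 8/135
Total weight = 2/81 + 56/405 + 8/135 = 2/9
P(Z=0 | obs) = 2/81 / 2/9 = 1/9
P(Z=1 | obs) = 56/405 / 2/9 = 28/45
P(Z=2 | obs) = 8/135 / 2/9 = 4/15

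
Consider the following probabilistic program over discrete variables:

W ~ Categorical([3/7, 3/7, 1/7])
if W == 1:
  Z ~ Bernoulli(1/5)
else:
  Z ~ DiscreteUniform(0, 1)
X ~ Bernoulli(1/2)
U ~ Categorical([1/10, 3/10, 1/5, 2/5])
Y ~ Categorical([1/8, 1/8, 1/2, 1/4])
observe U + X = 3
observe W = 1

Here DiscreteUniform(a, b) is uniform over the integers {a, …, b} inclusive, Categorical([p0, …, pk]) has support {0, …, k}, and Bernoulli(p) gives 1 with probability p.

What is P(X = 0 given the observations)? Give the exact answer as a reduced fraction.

Enumerate traces; 16 have nonzero weight after conditioning:
  (W=1, Z=0, X=0, U=3, Y=0) weight 3/350
  (W=1, Z=0, X=0, U=3, Y=1) weight 3/350
  (W=1, Z=0, X=0, U=3, Y=2) weight 6/175
  (W=1, Z=0, X=0, U=3, Y=3) weight 3/175
  (W=1, Z=0, X=1, U=2, Y=0) weight 3/700
  (W=1, Z=0, X=1, U=2, Y=1) weight 3/700
  (W=1, Z=0, X=1, U=2, Y=2) weight 3/175
  (W=1, Z=0, X=1, U=2, Y=3) weight 3/350
  … 8 more
Group by X:
  weight(X=0) = 3/35
  weight(X=1) = 3/70
Total weight = 3/35 + 3/70 = 9/70
P(X=0 | obs) = 3/35 / 9/70 = 2/3
P(X=1 | obs) = 3/70 / 9/70 = 1/3

P(X = 0 | obs) = 2/3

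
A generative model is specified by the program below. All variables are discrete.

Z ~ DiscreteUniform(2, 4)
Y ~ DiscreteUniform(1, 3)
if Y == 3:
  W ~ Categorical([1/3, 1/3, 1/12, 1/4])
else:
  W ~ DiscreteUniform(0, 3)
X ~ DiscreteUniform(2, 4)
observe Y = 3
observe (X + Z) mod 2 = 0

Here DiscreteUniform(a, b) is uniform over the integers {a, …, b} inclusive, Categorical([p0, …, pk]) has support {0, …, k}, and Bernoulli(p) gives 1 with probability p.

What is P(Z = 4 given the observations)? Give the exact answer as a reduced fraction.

Enumerate traces; 20 have nonzero weight after conditioning:
  (Z=2, Y=3, W=0, X=2) weight 1/81
  (Z=2, Y=3, W=0, X=4) weight 1/81
  (Z=2, Y=3, W=1, X=2) weight 1/81
  (Z=2, Y=3, W=1, X=4) weight 1/81
  (Z=2, Y=3, W=2, X=2) weight 1/324
  (Z=2, Y=3, W=2, X=4) weight 1/324
  (Z=2, Y=3, W=3, X=2) weight 1/108
  (Z=2, Y=3, W=3, X=4) weight 1/108
  (Z=3, Y=3, W=0, X=3) weight 1/81
  (Z=4, Y=3, W=0, X=2) weight 1/81
  … 10 more
Group by Z:
  weight(Z=2) = 2/27
  weight(Z=3) = 1/27
  weight(Z=4) = 2/27
Total weight = 2/27 + 1/27 + 2/27 = 5/27
P(Z=2 | obs) = 2/27 / 5/27 = 2/5
P(Z=3 | obs) = 1/27 / 5/27 = 1/5
P(Z=4 | obs) = 2/27 / 5/27 = 2/5

P(Z = 4 | obs) = 2/5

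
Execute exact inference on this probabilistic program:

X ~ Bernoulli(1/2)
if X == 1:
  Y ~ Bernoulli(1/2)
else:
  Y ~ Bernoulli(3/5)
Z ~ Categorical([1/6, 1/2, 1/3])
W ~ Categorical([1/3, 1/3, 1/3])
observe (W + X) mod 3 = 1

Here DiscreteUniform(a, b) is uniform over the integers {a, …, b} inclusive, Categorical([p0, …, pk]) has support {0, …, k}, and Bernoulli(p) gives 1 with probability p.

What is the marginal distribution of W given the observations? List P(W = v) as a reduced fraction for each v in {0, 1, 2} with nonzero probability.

P(W=0) = 1/2, P(W=1) = 1/2

Enumerate traces; 12 have nonzero weight after conditioning:
  (X=0, Y=0, Z=0, W=1) weight 1/90
  (X=0, Y=0, Z=1, W=1) weight 1/30
  (X=0, Y=0, Z=2, W=1) weight 1/45
  (X=0, Y=1, Z=0, W=1) weight 1/60
  (X=0, Y=1, Z=1, W=1) weight 1/20
  (X=0, Y=1, Z=2, W=1) weight 1/30
  (X=1, Y=0, Z=0, W=0) weight 1/72
  (X=1, Y=0, Z=1, W=0) weight 1/24
  … 4 more
Group by W:
  weight(W=0) = 1/6
  weight(W=1) = 1/6
Total weight = 1/6 + 1/6 = 1/3
P(W=0 | obs) = 1/6 / 1/3 = 1/2
P(W=1 | obs) = 1/6 / 1/3 = 1/2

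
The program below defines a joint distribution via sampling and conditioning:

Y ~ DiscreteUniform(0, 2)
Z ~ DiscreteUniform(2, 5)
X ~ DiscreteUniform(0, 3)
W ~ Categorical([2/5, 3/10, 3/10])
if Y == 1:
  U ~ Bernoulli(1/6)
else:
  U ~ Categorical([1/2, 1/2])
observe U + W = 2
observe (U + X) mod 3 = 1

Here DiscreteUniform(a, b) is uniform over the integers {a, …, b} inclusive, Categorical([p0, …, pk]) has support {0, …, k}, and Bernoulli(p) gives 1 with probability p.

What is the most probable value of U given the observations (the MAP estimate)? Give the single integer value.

argmax_v P(U = v | obs) = 1

Enumerate traces; 36 have nonzero weight after conditioning:
  (Y=0, Z=2, X=0, W=1, U=1) weight 1/320
  (Y=0, Z=2, X=1, W=2, U=0) weight 1/320
  (Y=0, Z=2, X=3, W=1, U=1) weight 1/320
  (Y=0, Z=3, X=0, W=1, U=1) weight 1/320
  (Y=0, Z=3, X=1, W=2, U=0) weight 1/320
  (Y=0, Z=3, X=3, W=1, U=1) weight 1/320
  (Y=0, Z=4, X=0, W=1, U=1) weight 1/320
  (Y=0, Z=4, X=1, W=2, U=0) weight 1/320
  … 28 more
Group by U:
  weight(U=0) = 11/240
  weight(U=1) = 7/120
Total weight = 11/240 + 7/120 = 5/48
P(U=0 | obs) = 11/240 / 5/48 = 11/25
P(U=1 | obs) = 7/120 / 5/48 = 14/25
argmax = 1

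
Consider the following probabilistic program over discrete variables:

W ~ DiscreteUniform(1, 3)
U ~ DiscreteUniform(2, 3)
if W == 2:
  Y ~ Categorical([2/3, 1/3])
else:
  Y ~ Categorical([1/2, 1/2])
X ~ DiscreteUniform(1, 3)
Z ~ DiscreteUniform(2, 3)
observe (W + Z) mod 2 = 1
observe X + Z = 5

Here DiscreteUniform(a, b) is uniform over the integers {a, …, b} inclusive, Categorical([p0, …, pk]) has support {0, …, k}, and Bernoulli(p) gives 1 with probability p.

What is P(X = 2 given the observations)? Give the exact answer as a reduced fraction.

P(X = 2 | obs) = 1/3

Enumerate traces; 12 have nonzero weight after conditioning:
  (W=1, U=2, Y=0, X=3, Z=2) weight 1/72
  (W=1, U=2, Y=1, X=3, Z=2) weight 1/72
  (W=1, U=3, Y=0, X=3, Z=2) weight 1/72
  (W=1, U=3, Y=1, X=3, Z=2) weight 1/72
  (W=2, U=2, Y=0, X=2, Z=3) weight 1/54
  (W=2, U=2, Y=1, X=2, Z=3) weight 1/108
  (W=2, U=3, Y=0, X=2, Z=3) weight 1/54
  (W=2, U=3, Y=1, X=2, Z=3) weight 1/108
  … 4 more
Group by X:
  weight(X=2) = 1/18
  weight(X=3) = 1/9
Total weight = 1/18 + 1/9 = 1/6
P(X=2 | obs) = 1/18 / 1/6 = 1/3
P(X=3 | obs) = 1/9 / 1/6 = 2/3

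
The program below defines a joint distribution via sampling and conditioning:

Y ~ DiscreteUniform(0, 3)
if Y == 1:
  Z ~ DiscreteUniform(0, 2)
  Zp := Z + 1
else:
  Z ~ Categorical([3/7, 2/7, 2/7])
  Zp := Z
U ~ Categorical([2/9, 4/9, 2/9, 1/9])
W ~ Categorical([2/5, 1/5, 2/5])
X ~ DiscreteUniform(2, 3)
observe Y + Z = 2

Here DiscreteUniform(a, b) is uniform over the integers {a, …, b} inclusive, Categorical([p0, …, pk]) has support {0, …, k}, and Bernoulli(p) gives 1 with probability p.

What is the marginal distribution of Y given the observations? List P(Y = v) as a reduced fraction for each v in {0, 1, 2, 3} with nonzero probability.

Enumerate traces; 72 have nonzero weight after conditioning:
  (Y=0, Z=2, U=0, W=0, X=2) weight 1/315
  (Y=0, Z=2, U=0, W=0, X=3) weight 1/315
  (Y=0, Z=2, U=0, W=1, X=2) weight 1/630
  (Y=0, Z=2, U=0, W=1, X=3) weight 1/630
  (Y=0, Z=2, U=0, W=2, X=2) weight 1/315
  (Y=0, Z=2, U=0, W=2, X=3) weight 1/315
  (Y=0, Z=2, U=1, W=0, X=2) weight 2/315
  (Y=0, Z=2, U=1, W=0, X=3) weight 2/315
  (Y=1, Z=1, U=0, W=0, X=2) weight 1/270
  (Y=2, Z=0, U=0, W=0, X=2) weight 1/210
  … 62 more
Group by Y:
  weight(Y=0) = 1/14
  weight(Y=1) = 1/12
  weight(Y=2) = 3/28
Total weight = 1/14 + 1/12 + 3/28 = 11/42
P(Y=0 | obs) = 1/14 / 11/42 = 3/11
P(Y=1 | obs) = 1/12 / 11/42 = 7/22
P(Y=2 | obs) = 3/28 / 11/42 = 9/22

P(Y=0) = 3/11, P(Y=1) = 7/22, P(Y=2) = 9/22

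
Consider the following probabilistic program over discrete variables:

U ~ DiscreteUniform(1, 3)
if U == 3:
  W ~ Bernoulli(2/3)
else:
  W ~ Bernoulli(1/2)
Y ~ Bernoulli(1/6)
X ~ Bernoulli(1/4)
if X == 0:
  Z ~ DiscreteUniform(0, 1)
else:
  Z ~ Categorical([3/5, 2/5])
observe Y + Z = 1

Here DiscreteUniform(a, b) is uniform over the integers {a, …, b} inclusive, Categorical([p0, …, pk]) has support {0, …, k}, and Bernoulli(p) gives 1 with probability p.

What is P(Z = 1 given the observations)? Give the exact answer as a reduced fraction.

Enumerate traces; 24 have nonzero weight after conditioning:
  (U=1, W=0, Y=0, X=0, Z=1) weight 5/96
  (U=1, W=0, Y=0, X=1, Z=1) weight 1/72
  (U=1, W=0, Y=1, X=0, Z=0) weight 1/96
  (U=1, W=0, Y=1, X=1, Z=0) weight 1/240
  (U=1, W=1, Y=0, X=0, Z=1) weight 5/96
  (U=1, W=1, Y=0, X=1, Z=1) weight 1/72
  (U=1, W=1, Y=1, X=0, Z=0) weight 1/96
  (U=1, W=1, Y=1, X=1, Z=0) weight 1/240
  … 16 more
Group by Z:
  weight(Z=0) = 7/80
  weight(Z=1) = 19/48
Total weight = 7/80 + 19/48 = 29/60
P(Z=0 | obs) = 7/80 / 29/60 = 21/116
P(Z=1 | obs) = 19/48 / 29/60 = 95/116

P(Z = 1 | obs) = 95/116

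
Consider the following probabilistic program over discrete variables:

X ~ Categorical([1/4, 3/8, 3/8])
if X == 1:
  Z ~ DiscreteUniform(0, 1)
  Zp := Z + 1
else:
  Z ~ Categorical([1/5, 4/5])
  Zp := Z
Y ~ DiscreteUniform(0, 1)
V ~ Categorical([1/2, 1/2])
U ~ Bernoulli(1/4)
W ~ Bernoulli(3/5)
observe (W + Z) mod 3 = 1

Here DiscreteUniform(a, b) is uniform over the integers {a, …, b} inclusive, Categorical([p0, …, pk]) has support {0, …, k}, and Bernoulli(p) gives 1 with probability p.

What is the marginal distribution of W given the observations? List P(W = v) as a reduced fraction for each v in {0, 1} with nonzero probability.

Enumerate traces; 48 have nonzero weight after conditioning:
  (X=0, Z=0, Y=0, V=0, U=0, W=1) weight 9/1600
  (X=0, Z=0, Y=0, V=0, U=1, W=1) weight 3/1600
  (X=0, Z=0, Y=0, V=1, U=0, W=1) weight 9/1600
  (X=0, Z=0, Y=0, V=1, U=1, W=1) weight 3/1600
  (X=0, Z=0, Y=1, V=0, U=0, W=1) weight 9/1600
  (X=0, Z=0, Y=1, V=0, U=1, W=1) weight 3/1600
  (X=0, Z=0, Y=1, V=1, U=0, W=1) weight 9/1600
  (X=0, Z=0, Y=1, V=1, U=1, W=1) weight 3/1600
  (X=0, Z=1, Y=0, V=0, U=0, W=0) weight 3/200
  … 39 more
Group by W:
  weight(W=0) = 11/40
  weight(W=1) = 3/16
Total weight = 11/40 + 3/16 = 37/80
P(W=0 | obs) = 11/40 / 37/80 = 22/37
P(W=1 | obs) = 3/16 / 37/80 = 15/37

P(W=0) = 22/37, P(W=1) = 15/37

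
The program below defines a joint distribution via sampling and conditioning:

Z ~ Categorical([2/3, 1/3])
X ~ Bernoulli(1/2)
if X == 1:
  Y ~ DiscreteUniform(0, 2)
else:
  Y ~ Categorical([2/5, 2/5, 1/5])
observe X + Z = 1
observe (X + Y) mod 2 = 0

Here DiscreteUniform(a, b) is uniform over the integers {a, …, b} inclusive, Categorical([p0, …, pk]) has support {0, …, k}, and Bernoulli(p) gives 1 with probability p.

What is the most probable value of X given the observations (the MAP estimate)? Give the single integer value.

argmax_v P(X = v | obs) = 1

Enumerate traces; 3 have nonzero weight after conditioning:
  (Z=0, X=1, Y=1) weight 1/9
  (Z=1, X=0, Y=0) weight 1/15
  (Z=1, X=0, Y=2) weight 1/30
Group by X:
  weight(X=0) = 1/10
  weight(X=1) = 1/9
Total weight = 1/10 + 1/9 = 19/90
P(X=0 | obs) = 1/10 / 19/90 = 9/19
P(X=1 | obs) = 1/9 / 19/90 = 10/19
argmax = 1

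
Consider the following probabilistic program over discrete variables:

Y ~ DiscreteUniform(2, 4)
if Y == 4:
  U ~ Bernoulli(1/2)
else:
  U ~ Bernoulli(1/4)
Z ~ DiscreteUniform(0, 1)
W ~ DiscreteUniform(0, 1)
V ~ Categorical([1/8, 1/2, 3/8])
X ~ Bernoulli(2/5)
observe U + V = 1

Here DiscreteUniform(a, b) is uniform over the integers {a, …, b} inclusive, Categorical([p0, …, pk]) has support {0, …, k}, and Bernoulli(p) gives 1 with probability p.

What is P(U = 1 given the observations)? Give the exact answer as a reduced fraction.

P(U = 1 | obs) = 1/9

Enumerate traces; 48 have nonzero weight after conditioning:
  (Y=2, U=0, Z=0, W=0, V=1, X=0) weight 3/160
  (Y=2, U=0, Z=0, W=0, V=1, X=1) weight 1/80
  (Y=2, U=0, Z=0, W=1, V=1, X=0) weight 3/160
  (Y=2, U=0, Z=0, W=1, V=1, X=1) weight 1/80
  (Y=2, U=0, Z=1, W=0, V=1, X=0) weight 3/160
  (Y=2, U=0, Z=1, W=0, V=1, X=1) weight 1/80
  (Y=2, U=0, Z=1, W=1, V=1, X=0) weight 3/160
  (Y=2, U=0, Z=1, W=1, V=1, X=1) weight 1/80
  (Y=2, U=1, Z=0, W=0, V=0, X=0) weight 1/640
  … 39 more
Group by U:
  weight(U=0) = 1/3
  weight(U=1) = 1/24
Total weight = 1/3 + 1/24 = 3/8
P(U=0 | obs) = 1/3 / 3/8 = 8/9
P(U=1 | obs) = 1/24 / 3/8 = 1/9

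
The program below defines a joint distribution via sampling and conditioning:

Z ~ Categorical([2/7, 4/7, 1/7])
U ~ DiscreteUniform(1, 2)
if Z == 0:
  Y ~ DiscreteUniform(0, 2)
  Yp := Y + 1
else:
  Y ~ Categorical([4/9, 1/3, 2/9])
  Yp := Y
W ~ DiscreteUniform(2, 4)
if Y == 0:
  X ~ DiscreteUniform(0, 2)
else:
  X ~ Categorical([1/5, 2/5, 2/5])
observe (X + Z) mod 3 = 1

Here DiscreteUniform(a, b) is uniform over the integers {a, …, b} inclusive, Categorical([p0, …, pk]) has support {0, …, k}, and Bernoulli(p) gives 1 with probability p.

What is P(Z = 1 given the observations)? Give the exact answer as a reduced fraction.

P(Z = 1 | obs) = 35/73

Enumerate traces; 54 have nonzero weight after conditioning:
  (Z=0, U=1, Y=0, W=2, X=1) weight 1/189
  (Z=0, U=1, Y=0, W=3, X=1) weight 1/189
  (Z=0, U=1, Y=0, W=4, X=1) weight 1/189
  (Z=0, U=1, Y=1, W=2, X=1) weight 2/315
  (Z=0, U=1, Y=1, W=3, X=1) weight 2/315
  (Z=0, U=1, Y=1, W=4, X=1) weight 2/315
  (Z=0, U=1, Y=2, W=2, X=1) weight 2/315
  (Z=0, U=1, Y=2, W=3, X=1) weight 2/315
  (Z=1, U=1, Y=0, W=2, X=0) weight 8/567
  (Z=2, U=1, Y=0, W=2, X=2) weight 2/567
  … 44 more
Group by Z:
  weight(Z=0) = 34/315
  weight(Z=1) = 4/27
  weight(Z=2) = 10/189
Total weight = 34/315 + 4/27 + 10/189 = 292/945
P(Z=0 | obs) = 34/315 / 292/945 = 51/146
P(Z=1 | obs) = 4/27 / 292/945 = 35/73
P(Z=2 | obs) = 10/189 / 292/945 = 25/146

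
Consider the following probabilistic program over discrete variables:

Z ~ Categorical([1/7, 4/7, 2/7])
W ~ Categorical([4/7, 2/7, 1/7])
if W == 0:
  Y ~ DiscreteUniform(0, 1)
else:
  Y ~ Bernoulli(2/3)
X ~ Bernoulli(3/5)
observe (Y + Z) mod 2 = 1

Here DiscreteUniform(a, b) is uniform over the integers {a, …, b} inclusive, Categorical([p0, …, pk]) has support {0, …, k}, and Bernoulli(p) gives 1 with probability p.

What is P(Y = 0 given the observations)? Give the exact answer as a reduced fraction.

P(Y = 0 | obs) = 1/2

Enumerate traces; 18 have nonzero weight after conditioning:
  (Z=0, W=0, Y=1, X=0) weight 4/245
  (Z=0, W=0, Y=1, X=1) weight 6/245
  (Z=0, W=1, Y=1, X=0) weight 8/735
  (Z=0, W=1, Y=1, X=1) weight 4/245
  (Z=0, W=2, Y=1, X=0) weight 4/735
  (Z=0, W=2, Y=1, X=1) weight 2/245
  (Z=1, W=0, Y=0, X=0) weight 16/245
  (Z=1, W=0, Y=0, X=1) weight 24/245
  … 10 more
Group by Y:
  weight(Y=0) = 12/49
  weight(Y=1) = 12/49
Total weight = 12/49 + 12/49 = 24/49
P(Y=0 | obs) = 12/49 / 24/49 = 1/2
P(Y=1 | obs) = 12/49 / 24/49 = 1/2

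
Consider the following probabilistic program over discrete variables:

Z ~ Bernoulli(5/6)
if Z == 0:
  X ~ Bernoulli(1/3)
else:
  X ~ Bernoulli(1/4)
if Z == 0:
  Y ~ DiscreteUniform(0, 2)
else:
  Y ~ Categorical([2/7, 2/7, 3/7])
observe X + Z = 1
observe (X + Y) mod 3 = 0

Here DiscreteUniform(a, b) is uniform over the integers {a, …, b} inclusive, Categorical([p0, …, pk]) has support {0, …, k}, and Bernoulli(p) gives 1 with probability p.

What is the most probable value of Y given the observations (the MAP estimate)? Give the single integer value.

argmax_v P(Y = v | obs) = 0

Enumerate traces; 2 have nonzero weight after conditioning:
  (Z=0, X=1, Y=2) weight 1/54
  (Z=1, X=0, Y=0) weight 5/28
Group by Y:
  weight(Y=0) = 5/28
  weight(Y=2) = 1/54
Total weight = 5/28 + 1/54 = 149/756
P(Y=0 | obs) = 5/28 / 149/756 = 135/149
P(Y=2 | obs) = 1/54 / 149/756 = 14/149
argmax = 0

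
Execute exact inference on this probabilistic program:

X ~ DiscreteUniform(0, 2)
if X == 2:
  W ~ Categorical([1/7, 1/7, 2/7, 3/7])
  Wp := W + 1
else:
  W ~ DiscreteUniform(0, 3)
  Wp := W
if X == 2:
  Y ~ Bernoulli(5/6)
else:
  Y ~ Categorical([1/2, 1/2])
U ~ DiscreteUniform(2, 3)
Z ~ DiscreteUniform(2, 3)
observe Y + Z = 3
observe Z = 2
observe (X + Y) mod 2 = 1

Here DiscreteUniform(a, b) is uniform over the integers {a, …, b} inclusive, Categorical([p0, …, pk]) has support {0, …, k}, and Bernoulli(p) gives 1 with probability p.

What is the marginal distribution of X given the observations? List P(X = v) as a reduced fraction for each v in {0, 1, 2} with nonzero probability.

P(X=0) = 3/8, P(X=2) = 5/8

Enumerate traces; 16 have nonzero weight after conditioning:
  (X=0, W=0, Y=1, U=2, Z=2) weight 1/96
  (X=0, W=0, Y=1, U=3, Z=2) weight 1/96
  (X=0, W=1, Y=1, U=2, Z=2) weight 1/96
  (X=0, W=1, Y=1, U=3, Z=2) weight 1/96
  (X=0, W=2, Y=1, U=2, Z=2) weight 1/96
  (X=0, W=2, Y=1, U=3, Z=2) weight 1/96
  (X=0, W=3, Y=1, U=2, Z=2) weight 1/96
  (X=0, W=3, Y=1, U=3, Z=2) weight 1/96
  (X=2, W=0, Y=1, U=2, Z=2) weight 5/504
  … 7 more
Group by X:
  weight(X=0) = 1/12
  weight(X=2) = 5/36
Total weight = 1/12 + 5/36 = 2/9
P(X=0 | obs) = 1/12 / 2/9 = 3/8
P(X=2 | obs) = 5/36 / 2/9 = 5/8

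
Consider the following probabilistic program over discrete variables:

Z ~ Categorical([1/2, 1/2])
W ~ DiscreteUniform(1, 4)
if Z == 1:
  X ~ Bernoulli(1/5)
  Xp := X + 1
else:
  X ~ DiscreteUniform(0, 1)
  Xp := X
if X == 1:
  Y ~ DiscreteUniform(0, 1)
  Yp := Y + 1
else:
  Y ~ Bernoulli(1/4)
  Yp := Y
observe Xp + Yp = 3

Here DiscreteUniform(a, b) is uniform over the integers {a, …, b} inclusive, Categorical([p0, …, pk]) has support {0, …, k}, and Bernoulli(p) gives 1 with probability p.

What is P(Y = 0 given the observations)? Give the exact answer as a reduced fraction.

P(Y = 0 | obs) = 2/7

Enumerate traces; 8 have nonzero weight after conditioning:
  (Z=0, W=1, X=1, Y=1) weight 1/32
  (Z=0, W=2, X=1, Y=1) weight 1/32
  (Z=0, W=3, X=1, Y=1) weight 1/32
  (Z=0, W=4, X=1, Y=1) weight 1/32
  (Z=1, W=1, X=1, Y=0) weight 1/80
  (Z=1, W=2, X=1, Y=0) weight 1/80
  (Z=1, W=3, X=1, Y=0) weight 1/80
  (Z=1, W=4, X=1, Y=0) weight 1/80
Group by Y:
  weight(Y=0) = 1/20
  weight(Y=1) = 1/8
Total weight = 1/20 + 1/8 = 7/40
P(Y=0 | obs) = 1/20 / 7/40 = 2/7
P(Y=1 | obs) = 1/8 / 7/40 = 5/7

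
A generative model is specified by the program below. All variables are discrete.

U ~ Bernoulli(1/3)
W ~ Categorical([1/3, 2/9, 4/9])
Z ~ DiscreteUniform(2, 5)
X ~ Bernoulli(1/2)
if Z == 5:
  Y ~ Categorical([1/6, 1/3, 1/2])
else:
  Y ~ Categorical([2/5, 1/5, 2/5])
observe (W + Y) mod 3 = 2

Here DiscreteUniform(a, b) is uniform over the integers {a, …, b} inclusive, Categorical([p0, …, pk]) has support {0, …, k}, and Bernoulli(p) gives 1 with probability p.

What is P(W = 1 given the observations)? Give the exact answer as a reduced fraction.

Enumerate traces; 48 have nonzero weight after conditioning:
  (U=0, W=0, Z=2, X=0, Y=2) weight 1/90
  (U=0, W=0, Z=2, X=1, Y=2) weight 1/90
  (U=0, W=0, Z=3, X=0, Y=2) weight 1/90
  (U=0, W=0, Z=3, X=1, Y=2) weight 1/90
  (U=0, W=0, Z=4, X=0, Y=2) weight 1/90
  (U=0, W=0, Z=4, X=1, Y=2) weight 1/90
  (U=0, W=0, Z=5, X=0, Y=2) weight 1/72
  (U=0, W=0, Z=5, X=1, Y=2) weight 1/72
  (U=0, W=1, Z=2, X=0, Y=1) weight 1/270
  (U=0, W=2, Z=2, X=0, Y=0) weight 2/135
  … 38 more
Group by W:
  weight(W=0) = 17/120
  weight(W=1) = 7/135
  weight(W=2) = 41/270
Total weight = 17/120 + 7/135 + 41/270 = 373/1080
P(W=0 | obs) = 17/120 / 373/1080 = 153/373
P(W=1 | obs) = 7/135 / 373/1080 = 56/373
P(W=2 | obs) = 41/270 / 373/1080 = 164/373

P(W = 1 | obs) = 56/373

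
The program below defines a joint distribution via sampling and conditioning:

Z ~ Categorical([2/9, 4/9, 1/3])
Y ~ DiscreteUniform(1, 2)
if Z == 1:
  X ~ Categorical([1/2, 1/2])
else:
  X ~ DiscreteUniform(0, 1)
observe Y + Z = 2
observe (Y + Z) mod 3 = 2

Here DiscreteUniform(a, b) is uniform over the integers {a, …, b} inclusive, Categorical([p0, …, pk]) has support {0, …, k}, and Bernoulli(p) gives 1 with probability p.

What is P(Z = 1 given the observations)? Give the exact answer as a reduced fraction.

Enumerate traces; 4 have nonzero weight after conditioning:
  (Z=0, Y=2, X=0) weight 1/18
  (Z=0, Y=2, X=1) weight 1/18
  (Z=1, Y=1, X=0) weight 1/9
  (Z=1, Y=1, X=1) weight 1/9
Group by Z:
  weight(Z=0) = 1/9
  weight(Z=1) = 2/9
Total weight = 1/9 + 2/9 = 1/3
P(Z=0 | obs) = 1/9 / 1/3 = 1/3
P(Z=1 | obs) = 2/9 / 1/3 = 2/3

P(Z = 1 | obs) = 2/3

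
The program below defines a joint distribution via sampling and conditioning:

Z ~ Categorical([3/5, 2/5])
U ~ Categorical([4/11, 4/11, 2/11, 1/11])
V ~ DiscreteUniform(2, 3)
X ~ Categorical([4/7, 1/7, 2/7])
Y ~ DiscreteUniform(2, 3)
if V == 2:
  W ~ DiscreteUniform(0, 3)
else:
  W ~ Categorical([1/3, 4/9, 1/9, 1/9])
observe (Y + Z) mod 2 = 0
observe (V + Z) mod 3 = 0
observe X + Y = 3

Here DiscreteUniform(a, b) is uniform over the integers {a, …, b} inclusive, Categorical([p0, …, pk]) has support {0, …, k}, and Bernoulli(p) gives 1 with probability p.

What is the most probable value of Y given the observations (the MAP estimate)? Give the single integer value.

Enumerate traces; 32 have nonzero weight after conditioning:
  (Z=0, U=0, V=3, X=1, Y=2, W=0) weight 1/385
  (Z=0, U=0, V=3, X=1, Y=2, W=1) weight 4/1155
  (Z=0, U=0, V=3, X=1, Y=2, W=2) weight 1/1155
  (Z=0, U=0, V=3, X=1, Y=2, W=3) weight 1/1155
  (Z=0, U=1, V=3, X=1, Y=2, W=0) weight 1/385
  (Z=0, U=1, V=3, X=1, Y=2, W=1) weight 4/1155
  (Z=0, U=1, V=3, X=1, Y=2, W=2) weight 1/1155
  (Z=0, U=1, V=3, X=1, Y=2, W=3) weight 1/1155
  (Z=1, U=0, V=2, X=0, Y=3, W=0) weight 2/385
  … 23 more
Group by Y:
  weight(Y=2) = 3/140
  weight(Y=3) = 2/35
Total weight = 3/140 + 2/35 = 11/140
P(Y=2 | obs) = 3/140 / 11/140 = 3/11
P(Y=3 | obs) = 2/35 / 11/140 = 8/11
argmax = 3

argmax_v P(Y = v | obs) = 3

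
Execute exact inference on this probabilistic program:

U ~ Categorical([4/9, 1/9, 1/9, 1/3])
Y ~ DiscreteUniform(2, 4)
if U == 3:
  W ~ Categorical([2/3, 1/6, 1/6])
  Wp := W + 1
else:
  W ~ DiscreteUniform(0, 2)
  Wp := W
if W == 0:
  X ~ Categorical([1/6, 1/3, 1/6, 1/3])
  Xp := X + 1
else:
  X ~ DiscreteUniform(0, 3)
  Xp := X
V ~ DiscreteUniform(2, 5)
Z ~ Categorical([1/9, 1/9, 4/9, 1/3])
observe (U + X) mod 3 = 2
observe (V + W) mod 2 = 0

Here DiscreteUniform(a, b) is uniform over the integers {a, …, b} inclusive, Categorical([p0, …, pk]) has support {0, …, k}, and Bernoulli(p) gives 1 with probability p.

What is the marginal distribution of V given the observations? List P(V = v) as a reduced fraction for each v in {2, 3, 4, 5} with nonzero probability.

P(V=2) = 37/108, P(V=3) = 17/108, P(V=4) = 37/108, P(V=5) = 17/108

Enumerate traces; 360 have nonzero weight after conditioning:
  (U=0, Y=2, W=0, X=2, V=2, Z=0) weight 1/4374
  (U=0, Y=2, W=0, X=2, V=2, Z=1) weight 1/4374
  (U=0, Y=2, W=0, X=2, V=2, Z=2) weight 2/2187
  (U=0, Y=2, W=0, X=2, V=2, Z=3) weight 1/1458
  (U=0, Y=2, W=0, X=2, V=4, Z=0) weight 1/4374
  (U=0, Y=2, W=0, X=2, V=4, Z=1) weight 1/4374
  (U=0, Y=2, W=0, X=2, V=4, Z=2) weight 2/2187
  (U=0, Y=2, W=0, X=2, V=4, Z=3) weight 1/1458
  (U=0, Y=2, W=1, X=2, V=3, Z=0) weight 1/2916
  (U=0, Y=2, W=1, X=2, V=5, Z=0) weight 1/2916
  … 350 more
Group by V:
  weight(V=2) = 37/864
  weight(V=3) = 17/864
  weight(V=4) = 37/864
  weight(V=5) = 17/864
Total weight = 37/864 + 17/864 + 37/864 + 17/864 = 1/8
P(V=2 | obs) = 37/864 / 1/8 = 37/108
P(V=3 | obs) = 17/864 / 1/8 = 17/108
P(V=4 | obs) = 37/864 / 1/8 = 37/108
P(V=5 | obs) = 17/864 / 1/8 = 17/108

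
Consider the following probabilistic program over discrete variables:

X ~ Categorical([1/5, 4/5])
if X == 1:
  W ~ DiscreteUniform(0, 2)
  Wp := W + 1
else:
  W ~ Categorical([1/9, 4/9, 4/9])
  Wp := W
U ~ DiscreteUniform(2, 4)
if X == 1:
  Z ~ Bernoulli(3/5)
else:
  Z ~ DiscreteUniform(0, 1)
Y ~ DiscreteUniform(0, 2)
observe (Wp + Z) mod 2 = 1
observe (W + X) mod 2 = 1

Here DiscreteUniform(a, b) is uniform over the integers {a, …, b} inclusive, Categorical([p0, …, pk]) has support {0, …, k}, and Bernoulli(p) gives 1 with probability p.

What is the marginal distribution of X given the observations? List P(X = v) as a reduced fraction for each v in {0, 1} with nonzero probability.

P(X=0) = 5/29, P(X=1) = 24/29

Enumerate traces; 27 have nonzero weight after conditioning:
  (X=0, W=1, U=2, Z=0, Y=0) weight 2/405
  (X=0, W=1, U=2, Z=0, Y=1) weight 2/405
  (X=0, W=1, U=2, Z=0, Y=2) weight 2/405
  (X=0, W=1, U=3, Z=0, Y=0) weight 2/405
  (X=0, W=1, U=3, Z=0, Y=1) weight 2/405
  (X=0, W=1, U=3, Z=0, Y=2) weight 2/405
  (X=0, W=1, U=4, Z=0, Y=0) weight 2/405
  (X=0, W=1, U=4, Z=0, Y=1) weight 2/405
  (X=1, W=0, U=2, Z=0, Y=0) weight 8/675
  … 18 more
Group by X:
  weight(X=0) = 2/45
  weight(X=1) = 16/75
Total weight = 2/45 + 16/75 = 58/225
P(X=0 | obs) = 2/45 / 58/225 = 5/29
P(X=1 | obs) = 16/75 / 58/225 = 24/29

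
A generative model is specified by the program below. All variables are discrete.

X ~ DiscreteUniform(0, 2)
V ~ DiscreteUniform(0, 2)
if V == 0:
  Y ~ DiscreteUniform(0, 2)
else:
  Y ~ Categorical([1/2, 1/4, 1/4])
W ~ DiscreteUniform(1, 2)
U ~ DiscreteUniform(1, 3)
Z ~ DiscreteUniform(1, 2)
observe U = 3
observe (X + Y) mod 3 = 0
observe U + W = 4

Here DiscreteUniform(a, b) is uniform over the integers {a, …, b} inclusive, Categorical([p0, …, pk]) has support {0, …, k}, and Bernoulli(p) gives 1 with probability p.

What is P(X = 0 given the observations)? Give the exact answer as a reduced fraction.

P(X = 0 | obs) = 4/9

Enumerate traces; 18 have nonzero weight after conditioning:
  (X=0, V=0, Y=0, W=1, U=3, Z=1) weight 1/324
  (X=0, V=0, Y=0, W=1, U=3, Z=2) weight 1/324
  (X=0, V=1, Y=0, W=1, U=3, Z=1) weight 1/216
  (X=0, V=1, Y=0, W=1, U=3, Z=2) weight 1/216
  (X=0, V=2, Y=0, W=1, U=3, Z=1) weight 1/216
  (X=0, V=2, Y=0, W=1, U=3, Z=2) weight 1/216
  (X=1, V=0, Y=2, W=1, U=3, Z=1) weight 1/324
  (X=1, V=0, Y=2, W=1, U=3, Z=2) weight 1/324
  (X=2, V=0, Y=1, W=1, U=3, Z=1) weight 1/324
  … 9 more
Group by X:
  weight(X=0) = 2/81
  weight(X=1) = 5/324
  weight(X=2) = 5/324
Total weight = 2/81 + 5/324 + 5/324 = 1/18
P(X=0 | obs) = 2/81 / 1/18 = 4/9
P(X=1 | obs) = 5/324 / 1/18 = 5/18
P(X=2 | obs) = 5/324 / 1/18 = 5/18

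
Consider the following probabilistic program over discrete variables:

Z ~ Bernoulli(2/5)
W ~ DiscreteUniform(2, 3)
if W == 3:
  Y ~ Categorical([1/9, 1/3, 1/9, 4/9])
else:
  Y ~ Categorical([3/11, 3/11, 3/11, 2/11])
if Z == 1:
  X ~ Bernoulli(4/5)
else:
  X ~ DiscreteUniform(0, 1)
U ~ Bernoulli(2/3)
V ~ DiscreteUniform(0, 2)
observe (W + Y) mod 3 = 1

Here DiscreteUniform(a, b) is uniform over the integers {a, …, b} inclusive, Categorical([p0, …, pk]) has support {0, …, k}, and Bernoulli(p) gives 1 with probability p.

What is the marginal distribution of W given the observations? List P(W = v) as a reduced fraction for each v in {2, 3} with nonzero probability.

P(W=2) = 9/20, P(W=3) = 11/20

Enumerate traces; 48 have nonzero weight after conditioning:
  (Z=0, W=2, Y=2, X=0, U=0, V=0) weight 1/220
  (Z=0, W=2, Y=2, X=0, U=0, V=1) weight 1/220
  (Z=0, W=2, Y=2, X=0, U=0, V=2) weight 1/220
  (Z=0, W=2, Y=2, X=0, U=1, V=0) weight 1/110
  (Z=0, W=2, Y=2, X=0, U=1, V=1) weight 1/110
  (Z=0, W=2, Y=2, X=0, U=1, V=2) weight 1/110
  (Z=0, W=2, Y=2, X=1, U=0, V=0) weight 1/220
  (Z=0, W=2, Y=2, X=1, U=0, V=1) weight 1/220
  (Z=0, W=3, Y=1, X=0, U=0, V=0) weight 1/180
  … 39 more
Group by W:
  weight(W=2) = 3/22
  weight(W=3) = 1/6
Total weight = 3/22 + 1/6 = 10/33
P(W=2 | obs) = 3/22 / 10/33 = 9/20
P(W=3 | obs) = 1/6 / 10/33 = 11/20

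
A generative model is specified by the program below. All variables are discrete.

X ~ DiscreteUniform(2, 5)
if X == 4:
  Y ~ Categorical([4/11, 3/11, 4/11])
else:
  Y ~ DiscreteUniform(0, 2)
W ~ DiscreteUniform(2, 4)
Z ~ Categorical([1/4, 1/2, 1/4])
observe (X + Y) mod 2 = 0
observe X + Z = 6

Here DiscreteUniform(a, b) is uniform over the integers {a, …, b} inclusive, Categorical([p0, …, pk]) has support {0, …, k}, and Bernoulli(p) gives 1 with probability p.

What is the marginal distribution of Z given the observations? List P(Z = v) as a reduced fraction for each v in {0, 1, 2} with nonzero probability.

Enumerate traces; 9 have nonzero weight after conditioning:
  (X=4, Y=0, W=2, Z=2) weight 1/132
  (X=4, Y=0, W=3, Z=2) weight 1/132
  (X=4, Y=0, W=4, Z=2) weight 1/132
  (X=4, Y=2, W=2, Z=2) weight 1/132
  (X=4, Y=2, W=3, Z=2) weight 1/132
  (X=4, Y=2, W=4, Z=2) weight 1/132
  (X=5, Y=1, W=2, Z=1) weight 1/72
  (X=5, Y=1, W=3, Z=1) weight 1/72
  … 1 more
Group by Z:
  weight(Z=1) = 1/24
  weight(Z=2) = 1/22
Total weight = 1/24 + 1/22 = 23/264
P(Z=1 | obs) = 1/24 / 23/264 = 11/23
P(Z=2 | obs) = 1/22 / 23/264 = 12/23

P(Z=1) = 11/23, P(Z=2) = 12/23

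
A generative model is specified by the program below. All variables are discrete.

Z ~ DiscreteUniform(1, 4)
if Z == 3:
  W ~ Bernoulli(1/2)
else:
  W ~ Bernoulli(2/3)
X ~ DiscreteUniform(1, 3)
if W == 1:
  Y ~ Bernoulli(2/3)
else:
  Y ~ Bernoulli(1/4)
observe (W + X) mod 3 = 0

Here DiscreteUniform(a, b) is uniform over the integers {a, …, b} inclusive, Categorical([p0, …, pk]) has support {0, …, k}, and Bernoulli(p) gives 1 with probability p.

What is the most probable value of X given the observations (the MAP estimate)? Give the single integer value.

argmax_v P(X = v | obs) = 2

Enumerate traces; 16 have nonzero weight after conditioning:
  (Z=1, W=0, X=3, Y=0) weight 1/48
  (Z=1, W=0, X=3, Y=1) weight 1/144
  (Z=1, W=1, X=2, Y=0) weight 1/54
  (Z=1, W=1, X=2, Y=1) weight 1/27
  (Z=2, W=0, X=3, Y=0) weight 1/48
  (Z=2, W=0, X=3, Y=1) weight 1/144
  (Z=2, W=1, X=2, Y=0) weight 1/54
  (Z=2, W=1, X=2, Y=1) weight 1/27
  … 8 more
Group by X:
  weight(X=2) = 5/24
  weight(X=3) = 1/8
Total weight = 5/24 + 1/8 = 1/3
P(X=2 | obs) = 5/24 / 1/3 = 5/8
P(X=3 | obs) = 1/8 / 1/3 = 3/8
argmax = 2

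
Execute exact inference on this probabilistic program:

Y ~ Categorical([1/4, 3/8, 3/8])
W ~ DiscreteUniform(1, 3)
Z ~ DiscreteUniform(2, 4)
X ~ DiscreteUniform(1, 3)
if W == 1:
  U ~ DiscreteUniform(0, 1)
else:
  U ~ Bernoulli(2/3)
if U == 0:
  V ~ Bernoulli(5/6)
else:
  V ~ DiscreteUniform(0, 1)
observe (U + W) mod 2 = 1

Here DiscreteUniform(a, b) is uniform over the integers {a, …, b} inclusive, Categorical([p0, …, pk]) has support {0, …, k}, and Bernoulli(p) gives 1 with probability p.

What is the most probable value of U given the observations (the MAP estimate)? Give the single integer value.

argmax_v P(U = v | obs) = 0

Enumerate traces; 162 have nonzero weight after conditioning:
  (Y=0, W=1, Z=2, X=1, U=0, V=0) weight 1/1296
  (Y=0, W=1, Z=2, X=1, U=0, V=1) weight 5/1296
  (Y=0, W=1, Z=2, X=2, U=0, V=0) weight 1/1296
  (Y=0, W=1, Z=2, X=2, U=0, V=1) weight 5/1296
  (Y=0, W=1, Z=2, X=3, U=0, V=0) weight 1/1296
  (Y=0, W=1, Z=2, X=3, U=0, V=1) weight 5/1296
  (Y=0, W=1, Z=3, X=1, U=0, V=0) weight 1/1296
  (Y=0, W=1, Z=3, X=1, U=0, V=1) weight 5/1296
  (Y=0, W=2, Z=2, X=1, U=1, V=0) weight 1/324
  … 153 more
Group by U:
  weight(U=0) = 5/18
  weight(U=1) = 2/9
Total weight = 5/18 + 2/9 = 1/2
P(U=0 | obs) = 5/18 / 1/2 = 5/9
P(U=1 | obs) = 2/9 / 1/2 = 4/9
argmax = 0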